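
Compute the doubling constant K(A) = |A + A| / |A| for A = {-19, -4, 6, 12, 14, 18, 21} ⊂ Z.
K = |A + A| / |A| = 26/7

Enumerate A + A = {a + b : a, b ∈ A}. With |A| = 7, there are |A|^2 = 49 ordered sum pairs; collecting distinct values, A + A = {-38, -23, -13, -8, -7, -5, -1, 2, 8, 10, 12, 14, 17, 18, 20, 24, 26, 27, 28, 30, 32, 33, 35, 36, 39, 42}, so |A + A| = 26. Thus K = 26/7. For comparison, the minimum possible |A + A| over all 7-element sets is 2·7 − 1 = 13 (so min K = 13/7), attained only by arithmetic progressions.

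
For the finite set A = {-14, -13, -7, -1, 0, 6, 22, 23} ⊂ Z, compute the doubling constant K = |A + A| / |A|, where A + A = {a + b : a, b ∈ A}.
K = |A + A| / |A| = 29/8

Enumerate A + A = {a + b : a, b ∈ A}. With |A| = 8, there are |A|^2 = 64 ordered sum pairs; collecting distinct values, A + A = {-28, -27, -26, -21, -20, -15, -14, -13, -8, -7, -2, -1, 0, 5, 6, 8, 9, 10, 12, 15, 16, 21, 22, 23, 28, 29, 44, 45, 46}, so |A + A| = 29. Thus K = 29/8. For comparison, the minimum possible |A + A| over all 8-element sets is 2·8 − 1 = 15 (so min K = 15/8), attained only by arithmetic progressions.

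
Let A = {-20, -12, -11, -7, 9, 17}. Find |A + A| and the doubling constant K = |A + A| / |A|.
K = |A + A| / |A| = 20/6 = 10/3

Enumerate A + A = {a + b : a, b ∈ A}. With |A| = 6, there are |A|^2 = 36 ordered sum pairs; collecting distinct values, A + A = {-40, -32, -31, -27, -24, -23, -22, -19, -18, -14, -11, -3, -2, 2, 5, 6, 10, 18, 26, 34}, so |A + A| = 20. Thus K = 20/6 = 10/3. For comparison, the minimum possible |A + A| over all 6-element sets is 2·6 − 1 = 11 (so min K = 11/6), attained only by arithmetic progressions.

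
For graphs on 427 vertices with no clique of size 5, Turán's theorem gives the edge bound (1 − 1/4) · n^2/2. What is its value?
Turán density bound = (3/4) · 427^2/2 = 546987/8 ≈ 68373.375

Turán's theorem: ex(n, K_{r+1}) is achieved by the complete r-partite Turán graph T(n, r) with parts as balanced as possible, and is at most (1 − 1/r) · n^2/2. For r = 4, n = 427: the density bound is (3/4) · 182329/2 = 546987/8 ≈ 68373.375. The integer-valued extremum is e(T(427, 4)) = 68373, which is strictly less than the density bound 546987/8 since 4 ∤ 427 (the parts of T(427, 4) cannot all be equal).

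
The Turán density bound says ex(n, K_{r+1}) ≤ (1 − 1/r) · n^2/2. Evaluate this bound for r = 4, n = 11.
Turán density bound = (3/4) · 11^2/2 = 363/8 ≈ 45.375

Turán's theorem: ex(n, K_{r+1}) is achieved by the complete r-partite Turán graph T(n, r) with parts as balanced as possible, and is at most (1 − 1/r) · n^2/2. For r = 4, n = 11: the density bound is (3/4) · 121/2 = 363/8 ≈ 45.375. The integer-valued extremum is e(T(11, 4)) = 45, which is strictly less than the density bound 363/8 since 4 ∤ 11 (the parts of T(11, 4) cannot all be equal).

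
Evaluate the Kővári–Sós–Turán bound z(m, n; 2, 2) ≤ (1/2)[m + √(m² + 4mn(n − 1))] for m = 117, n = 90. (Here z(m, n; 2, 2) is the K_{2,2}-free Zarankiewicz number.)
z(117, 90; 2, 2) ≤ (1/2)[117 + √(117² + 4·117·90·89)] = (1/2)[117 + √3762369] = 1028.3414

Kővári–Sós–Turán: let r_1, ..., r_117 be the row sums and z = Σ r_i the total number of 1s. Each pair of columns can share at most one row with both entries 1 (else a 2×2 all-ones block appears), so Σ_i C(r_i, 2) ≤ C(90, 2) = 4005. By convexity Σ_i C(r_i, 2) ≥ 117·C(z/117, 2) = z(z − 117)/(2·117), giving z² − 117z − 117·90·89 ≤ 0 and hence z ≤ (1/2)[117 + √(13689 + 4·937170)] = (1/2)[117 + √3762369] ≈ (1/2)(117 + 1939.6827) = 1028.3414.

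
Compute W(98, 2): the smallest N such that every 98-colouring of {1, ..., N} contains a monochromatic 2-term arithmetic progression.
W(98, 2) = 98 + 1 = 99

A 2-term AP is any pair of integers, so a monochromatic 2-AP exists iff some colour is used at least twice. With 98 colours, the colouring i ↦ i on {1, ..., 98} uses each colour once, avoiding any monochromatic pair, so W(98, 2) > 98. For {1, ..., 99}, pigeonhole forces two integers of the same colour, which form a monochromatic 2-AP. Hence W(98, 2) = 99.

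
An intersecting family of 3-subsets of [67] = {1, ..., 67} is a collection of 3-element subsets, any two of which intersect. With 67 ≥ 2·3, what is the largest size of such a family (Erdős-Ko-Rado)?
max |F| = C(66, 2) = 2145

The Erdős-Ko-Rado theorem states: for n ≥ 2k, an intersecting family of k-subsets of an n-element set has size at most C(n − 1, k − 1), with equality for 'star' families {A ⊆ [n] : |A| = k, i ∈ A} (fix an element i). For n = 67, k = 3: C(66, 2) = 2145.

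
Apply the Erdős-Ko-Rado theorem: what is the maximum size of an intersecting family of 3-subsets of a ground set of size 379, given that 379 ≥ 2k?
max |F| = C(378, 2) = 71253

The Erdős-Ko-Rado theorem states: for n ≥ 2k, an intersecting family of k-subsets of an n-element set has size at most C(n − 1, k − 1), with equality for 'star' families {A ⊆ [n] : |A| = k, i ∈ A} (fix an element i). For n = 379, k = 3: C(378, 2) = 71253.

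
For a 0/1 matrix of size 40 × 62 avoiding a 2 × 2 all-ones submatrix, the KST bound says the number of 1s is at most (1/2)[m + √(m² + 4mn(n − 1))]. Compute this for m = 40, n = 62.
z(40, 62; 2, 2) ≤ (1/2)[40 + √(40² + 4·40·62·61)] = (1/2)[40 + √606720] = 409.4612

Kővári–Sós–Turán: let r_1, ..., r_40 be the row sums and z = Σ r_i the total number of 1s. Each pair of columns can share at most one row with both entries 1 (else a 2×2 all-ones block appears), so Σ_i C(r_i, 2) ≤ C(62, 2) = 1891. By convexity Σ_i C(r_i, 2) ≥ 40·C(z/40, 2) = z(z − 40)/(2·40), giving z² − 40z − 40·62·61 ≤ 0 and hence z ≤ (1/2)[40 + √(1600 + 4·151280)] = (1/2)[40 + √606720] ≈ (1/2)(40 + 778.9223) = 409.4612.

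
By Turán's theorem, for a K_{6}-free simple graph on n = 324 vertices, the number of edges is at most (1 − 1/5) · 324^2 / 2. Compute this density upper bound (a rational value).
Turán density bound = (4/5) · 324^2/2 = 209952/5 ≈ 41990.4

Turán's theorem: ex(n, K_{r+1}) is achieved by the complete r-partite Turán graph T(n, r) with parts as balanced as possible, and is at most (1 − 1/r) · n^2/2. For r = 5, n = 324: the density bound is (4/5) · 104976/2 = 209952/5 ≈ 41990.4. The integer-valued extremum is e(T(324, 5)) = 41990, which is strictly less than the density bound 209952/5 since 5 ∤ 324 (the parts of T(324, 5) cannot all be equal).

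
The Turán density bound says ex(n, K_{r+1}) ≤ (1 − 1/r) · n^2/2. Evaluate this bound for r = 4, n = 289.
Turán density bound = (3/4) · 289^2/2 = 250563/8 ≈ 31320.375

Turán's theorem: ex(n, K_{r+1}) is achieved by the complete r-partite Turán graph T(n, r) with parts as balanced as possible, and is at most (1 − 1/r) · n^2/2. For r = 4, n = 289: the density bound is (3/4) · 83521/2 = 250563/8 ≈ 31320.375. The integer-valued extremum is e(T(289, 4)) = 31320, which is strictly less than the density bound 250563/8 since 4 ∤ 289 (the parts of T(289, 4) cannot all be equal).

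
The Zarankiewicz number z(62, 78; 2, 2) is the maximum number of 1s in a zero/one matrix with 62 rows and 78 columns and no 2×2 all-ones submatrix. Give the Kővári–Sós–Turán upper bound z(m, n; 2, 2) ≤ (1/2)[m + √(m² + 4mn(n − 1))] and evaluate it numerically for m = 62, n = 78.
z(62, 78; 2, 2) ≤ (1/2)[62 + √(62² + 4·62·78·77)] = (1/2)[62 + √1493332] = 642.0098

Kővári–Sós–Turán: let r_1, ..., r_62 be the row sums and z = Σ r_i the total number of 1s. Each pair of columns can share at most one row with both entries 1 (else a 2×2 all-ones block appears), so Σ_i C(r_i, 2) ≤ C(78, 2) = 3003. By convexity Σ_i C(r_i, 2) ≥ 62·C(z/62, 2) = z(z − 62)/(2·62), giving z² − 62z − 62·78·77 ≤ 0 and hence z ≤ (1/2)[62 + √(3844 + 4·372372)] = (1/2)[62 + √1493332] ≈ (1/2)(62 + 1222.0196) = 642.0098.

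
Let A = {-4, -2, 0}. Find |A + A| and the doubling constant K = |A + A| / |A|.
K = |A + A| / |A| = 5/3

Enumerate A + A = {a + b : a, b ∈ A}. With |A| = 3, there are |A|^2 = 9 ordered sum pairs; collecting distinct values, A + A = {-8, -6, -4, -2, 0}, so |A + A| = 5. Thus K = 5/3. Here |A + A| = 2|A| − 1 = 5, the minimum possible — so K = 5/3 is minimal, which holds iff A is an arithmetic progression.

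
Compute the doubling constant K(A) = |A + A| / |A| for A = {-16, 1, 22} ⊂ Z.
K = |A + A| / |A| = 6/3 = 2

Enumerate A + A = {a + b : a, b ∈ A}. With |A| = 3, there are |A|^2 = 9 ordered sum pairs; collecting distinct values, A + A = {-32, -15, 2, 6, 23, 44}, so |A + A| = 6. Thus K = 6/3 = 2. For comparison, the minimum possible |A + A| over all 3-element sets is 2·3 − 1 = 5 (so min K = 5/3), attained only by arithmetic progressions.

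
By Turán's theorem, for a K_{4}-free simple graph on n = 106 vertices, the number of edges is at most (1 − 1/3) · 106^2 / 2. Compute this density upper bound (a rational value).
Turán density bound = (2/3) · 106^2/2 = 11236/3 ≈ 3745.3333

Turán's theorem: ex(n, K_{r+1}) is achieved by the complete r-partite Turán graph T(n, r) with parts as balanced as possible, and is at most (1 − 1/r) · n^2/2. For r = 3, n = 106: the density bound is (2/3) · 11236/2 = 11236/3 ≈ 3745.3333. The integer-valued extremum is e(T(106, 3)) = 3745, which is strictly less than the density bound 11236/3 since 3 ∤ 106 (the parts of T(106, 3) cannot all be equal).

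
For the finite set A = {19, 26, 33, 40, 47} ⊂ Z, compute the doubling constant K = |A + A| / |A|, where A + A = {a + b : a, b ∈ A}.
K = |A + A| / |A| = 9/5

Enumerate A + A = {a + b : a, b ∈ A}. With |A| = 5, there are |A|^2 = 25 ordered sum pairs; collecting distinct values, A + A = {38, 45, 52, 59, 66, 73, 80, 87, 94}, so |A + A| = 9. Thus K = 9/5. Here |A + A| = 2|A| − 1 = 9, the minimum possible — so K = 9/5 is minimal, which holds iff A is an arithmetic progression.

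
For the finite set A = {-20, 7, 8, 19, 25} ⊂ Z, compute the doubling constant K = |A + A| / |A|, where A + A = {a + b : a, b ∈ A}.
K = |A + A| / |A| = 15/5 = 3

Enumerate A + A = {a + b : a, b ∈ A}. With |A| = 5, there are |A|^2 = 25 ordered sum pairs; collecting distinct values, A + A = {-40, -13, -12, -1, 5, 14, 15, 16, 26, 27, 32, 33, 38, 44, 50}, so |A + A| = 15. Thus K = 15/5 = 3. For comparison, the minimum possible |A + A| over all 5-element sets is 2·5 − 1 = 9 (so min K = 9/5), attained only by arithmetic progressions.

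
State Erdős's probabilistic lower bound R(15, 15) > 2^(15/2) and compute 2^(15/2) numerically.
2^(15/2) = 181.0193; so R(15, 15) > 181.0193

Colour each edge of K_n uniformly at random with red/blue. The expected number of monochromatic K_15 is C(n, 15) · 2 · 2^(−C(15,2)). If C(n, 15) · 2^(1 − C(15,2)) < 1, then with positive probability no monochromatic K_15 exists, so R(15, 15) > n. The standard estimate C(n, 15) ≤ n^15/15! shows this inequality holds whenever n ≤ 2^(15/2) (since 15! · 2^(C(15,2) − 1) > 2^(15^2/2) ≥ n^15). Hence R(15, 15) > 2^(15/2) = 181.0193.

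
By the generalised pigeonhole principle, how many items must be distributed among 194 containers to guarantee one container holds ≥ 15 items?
n = (15 − 1)·194 + 1 = 2717

By the generalised pigeonhole principle, to guarantee some box contains ≥ r objects we need more than (r − 1) · k objects total. Threshold: n = (r − 1) · k + 1. With r = 15 and k = 194: n = 14 · 194 + 1 = 2716 + 1 = 2717. For n = 2716 = 14 · 194, we can put exactly 14 objects in every box, avoiding 15 in any single one — so 2717 is tight.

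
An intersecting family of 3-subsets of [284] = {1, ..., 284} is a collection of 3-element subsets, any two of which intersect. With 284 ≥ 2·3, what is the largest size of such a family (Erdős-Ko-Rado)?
max |F| = C(283, 2) = 39903

Erdős-Ko-Rado (1961): when n ≥ 2k, max |F| = C(n−1, k−1). The bound is attained by the star {A : i ∈ A} for any fixed i ∈ [n]. Here C(284−1, 3−1) = C(283, 2) = 39903.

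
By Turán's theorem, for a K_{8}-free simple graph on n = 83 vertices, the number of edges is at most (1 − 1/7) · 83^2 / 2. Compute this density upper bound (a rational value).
Turán density bound = (6/7) · 83^2/2 = 20667/7 ≈ 2952.4286

Turán's theorem: ex(n, K_{r+1}) is achieved by the complete r-partite Turán graph T(n, r) with parts as balanced as possible, and is at most (1 − 1/r) · n^2/2. For r = 7, n = 83: the density bound is (6/7) · 6889/2 = 20667/7 ≈ 2952.4286. The integer-valued extremum is e(T(83, 7)) = 2952, which is strictly less than the density bound 20667/7 since 7 ∤ 83 (the parts of T(83, 7) cannot all be equal).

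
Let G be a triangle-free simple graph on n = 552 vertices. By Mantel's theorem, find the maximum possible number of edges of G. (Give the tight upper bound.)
ex(552, K_3) = ⌊552^2/4⌋ = 76176

Mantel (1907): a triangle-free graph on n vertices has at most ⌊n^2/4⌋ edges, with equality for the complete bipartite graph K_{⌊n/2⌋, ⌈n/2⌉}. For n = 552: ⌊552^2/4⌋ = ⌊304704/4⌋ = 76176. The extremal graph is K_{276, 276}, which has 276·276 = 76176 edges.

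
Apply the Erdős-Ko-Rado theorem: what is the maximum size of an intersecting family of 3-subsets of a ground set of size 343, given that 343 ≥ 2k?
max |F| = C(342, 2) = 58311

The Erdős-Ko-Rado theorem states: for n ≥ 2k, an intersecting family of k-subsets of an n-element set has size at most C(n − 1, k − 1), with equality for 'star' families {A ⊆ [n] : |A| = k, i ∈ A} (fix an element i). For n = 343, k = 3: C(342, 2) = 58311.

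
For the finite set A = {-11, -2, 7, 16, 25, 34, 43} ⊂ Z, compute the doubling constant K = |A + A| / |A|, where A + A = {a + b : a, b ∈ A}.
K = |A + A| / |A| = 13/7

Enumerate A + A = {a + b : a, b ∈ A}. With |A| = 7, there are |A|^2 = 49 ordered sum pairs; collecting distinct values, A + A = {-22, -13, -4, 5, 14, 23, 32, 41, 50, 59, 68, 77, 86}, so |A + A| = 13. Thus K = 13/7. Here |A + A| = 2|A| − 1 = 13, the minimum possible — so K = 13/7 is minimal, which holds iff A is an arithmetic progression.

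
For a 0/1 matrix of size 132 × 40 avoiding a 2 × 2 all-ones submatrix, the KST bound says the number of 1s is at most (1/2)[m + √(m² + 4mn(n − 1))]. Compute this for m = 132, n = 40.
z(132, 40; 2, 2) ≤ (1/2)[132 + √(132² + 4·132·40·39)] = (1/2)[132 + √841104] = 524.5586

Kővári–Sós–Turán: let r_1, ..., r_132 be the row sums and z = Σ r_i the total number of 1s. Each pair of columns can share at most one row with both entries 1 (else a 2×2 all-ones block appears), so Σ_i C(r_i, 2) ≤ C(40, 2) = 780. By convexity Σ_i C(r_i, 2) ≥ 132·C(z/132, 2) = z(z − 132)/(2·132), giving z² − 132z − 132·40·39 ≤ 0 and hence z ≤ (1/2)[132 + √(17424 + 4·205920)] = (1/2)[132 + √841104] ≈ (1/2)(132 + 917.1172) = 524.5586.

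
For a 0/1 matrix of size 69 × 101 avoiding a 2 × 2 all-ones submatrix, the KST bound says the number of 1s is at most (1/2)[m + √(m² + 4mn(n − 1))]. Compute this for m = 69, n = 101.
z(69, 101; 2, 2) ≤ (1/2)[69 + √(69² + 4·69·101·100)] = (1/2)[69 + √2792361] = 870.018

Kővári–Sós–Turán: let r_1, ..., r_69 be the row sums and z = Σ r_i the total number of 1s. Each pair of columns can share at most one row with both entries 1 (else a 2×2 all-ones block appears), so Σ_i C(r_i, 2) ≤ C(101, 2) = 5050. By convexity Σ_i C(r_i, 2) ≥ 69·C(z/69, 2) = z(z − 69)/(2·69), giving z² − 69z − 69·101·100 ≤ 0 and hence z ≤ (1/2)[69 + √(4761 + 4·696900)] = (1/2)[69 + √2792361] ≈ (1/2)(69 + 1671.0359) = 870.018.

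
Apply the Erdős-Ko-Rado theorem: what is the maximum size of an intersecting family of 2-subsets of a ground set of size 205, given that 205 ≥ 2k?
max |F| = C(204, 1) = 204

The Erdős-Ko-Rado theorem states: for n ≥ 2k, an intersecting family of k-subsets of an n-element set has size at most C(n − 1, k − 1), with equality for 'star' families {A ⊆ [n] : |A| = k, i ∈ A} (fix an element i). For n = 205, k = 2: C(204, 1) = 204.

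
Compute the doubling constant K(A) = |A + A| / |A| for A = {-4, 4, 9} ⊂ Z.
K = |A + A| / |A| = 6/3 = 2

Enumerate A + A = {a + b : a, b ∈ A}. With |A| = 3, there are |A|^2 = 9 ordered sum pairs; collecting distinct values, A + A = {-8, 0, 5, 8, 13, 18}, so |A + A| = 6. Thus K = 6/3 = 2. For comparison, the minimum possible |A + A| over all 3-element sets is 2·3 − 1 = 5 (so min K = 5/3), attained only by arithmetic progressions.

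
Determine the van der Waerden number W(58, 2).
W(58, 2) = 58 + 1 = 59

A 2-term AP is any pair of integers, so a monochromatic 2-AP exists iff some colour is used at least twice. With 58 colours, the colouring i ↦ i on {1, ..., 58} uses each colour once, avoiding any monochromatic pair, so W(58, 2) > 58. For {1, ..., 59}, pigeonhole forces two integers of the same colour, which form a monochromatic 2-AP. Hence W(58, 2) = 59.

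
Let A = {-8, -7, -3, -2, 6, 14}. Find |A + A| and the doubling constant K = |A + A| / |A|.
K = |A + A| / |A| = 19/6

Enumerate A + A = {a + b : a, b ∈ A}. With |A| = 6, there are |A|^2 = 36 ordered sum pairs; collecting distinct values, A + A = {-16, -15, -14, -11, -10, -9, -6, -5, -4, -2, -1, 3, 4, 6, 7, 11, 12, 20, 28}, so |A + A| = 19. Thus K = 19/6. For comparison, the minimum possible |A + A| over all 6-element sets is 2·6 − 1 = 11 (so min K = 11/6), attained only by arithmetic progressions.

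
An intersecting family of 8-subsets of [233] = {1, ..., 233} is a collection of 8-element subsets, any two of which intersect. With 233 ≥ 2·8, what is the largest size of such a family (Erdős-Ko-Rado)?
max |F| = C(232, 7) = 6550913878696

The Erdős-Ko-Rado theorem states: for n ≥ 2k, an intersecting family of k-subsets of an n-element set has size at most C(n − 1, k − 1), with equality for 'star' families {A ⊆ [n] : |A| = k, i ∈ A} (fix an element i). For n = 233, k = 8: C(232, 7) = 6550913878696.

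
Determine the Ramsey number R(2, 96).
R(2, 96) = 96

R(2, k) = k for all k ≥ 2: in a 2-colouring of K_k, either some edge is red (a red K_2) or all edges are blue (a blue K_k). And K_{95} coloured all-blue has no blue K_96, so R(2, 96) > 95. Hence R(2, 96) = 96.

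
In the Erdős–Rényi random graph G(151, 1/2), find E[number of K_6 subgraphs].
E[# K_6] = C(151, 6) · (1/2)^C(6, 2) = 14888600755 / 2^15 ≈ 454364.036713

For each 6-subset S of vertices (there are C(151, 6) = 14888600755 such S), let X_S = 1 if S induces a K_6 (all C(6, 2) = 15 edges present). Then P(X_S = 1) = (1/2)^15 = 1/32768. By linearity of expectation, E[# K_6] = C(151, 6) · (1/2)^15 = 14888600755 / 32768 ≈ 454364.036713.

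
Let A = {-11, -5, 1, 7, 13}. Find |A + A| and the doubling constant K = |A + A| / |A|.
K = |A + A| / |A| = 9/5

Enumerate A + A = {a + b : a, b ∈ A}. With |A| = 5, there are |A|^2 = 25 ordered sum pairs; collecting distinct values, A + A = {-22, -16, -10, -4, 2, 8, 14, 20, 26}, so |A + A| = 9. Thus K = 9/5. Here |A + A| = 2|A| − 1 = 9, the minimum possible — so K = 9/5 is minimal, which holds iff A is an arithmetic progression.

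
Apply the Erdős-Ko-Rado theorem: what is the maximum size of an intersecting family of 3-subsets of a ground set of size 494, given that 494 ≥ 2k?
max |F| = C(493, 2) = 121278

The Erdős-Ko-Rado theorem states: for n ≥ 2k, an intersecting family of k-subsets of an n-element set has size at most C(n − 1, k − 1), with equality for 'star' families {A ⊆ [n] : |A| = k, i ∈ A} (fix an element i). For n = 494, k = 3: C(493, 2) = 121278.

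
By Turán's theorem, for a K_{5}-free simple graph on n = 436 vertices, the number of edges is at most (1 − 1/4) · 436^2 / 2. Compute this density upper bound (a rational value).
Turán density bound = (3/4) · 436^2/2 = 71286

Turán's theorem: ex(n, K_{r+1}) is achieved by the complete r-partite Turán graph T(n, r) with parts as balanced as possible, and is at most (1 − 1/r) · n^2/2. For r = 4, n = 436: the density bound is (3/4) · 190096/2 = 71286. Since 4 ∣ 436, the Turán graph T(436, 4) has parts of equal size 109, and its edge count e(T(436, 4)) = 71286 attains the density bound exactly.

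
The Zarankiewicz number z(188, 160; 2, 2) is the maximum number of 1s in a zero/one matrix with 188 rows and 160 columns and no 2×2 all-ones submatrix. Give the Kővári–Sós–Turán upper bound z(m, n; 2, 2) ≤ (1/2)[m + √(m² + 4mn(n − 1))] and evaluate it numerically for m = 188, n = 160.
z(188, 160; 2, 2) ≤ (1/2)[188 + √(188² + 4·188·160·159)] = (1/2)[188 + √19166224] = 2282.9623

Kővári–Sós–Turán: let r_1, ..., r_188 be the row sums and z = Σ r_i the total number of 1s. Each pair of columns can share at most one row with both entries 1 (else a 2×2 all-ones block appears), so Σ_i C(r_i, 2) ≤ C(160, 2) = 12720. By convexity Σ_i C(r_i, 2) ≥ 188·C(z/188, 2) = z(z − 188)/(2·188), giving z² − 188z − 188·160·159 ≤ 0 and hence z ≤ (1/2)[188 + √(35344 + 4·4782720)] = (1/2)[188 + √19166224] ≈ (1/2)(188 + 4377.9246) = 2282.9623.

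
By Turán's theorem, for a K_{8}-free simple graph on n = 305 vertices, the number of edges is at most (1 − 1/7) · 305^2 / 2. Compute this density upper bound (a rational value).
Turán density bound = (6/7) · 305^2/2 = 279075/7 ≈ 39867.8571

Turán's theorem: ex(n, K_{r+1}) is achieved by the complete r-partite Turán graph T(n, r) with parts as balanced as possible, and is at most (1 − 1/r) · n^2/2. For r = 7, n = 305: the density bound is (6/7) · 93025/2 = 279075/7 ≈ 39867.8571. The integer-valued extremum is e(T(305, 7)) = 39867, which is strictly less than the density bound 279075/7 since 7 ∤ 305 (the parts of T(305, 7) cannot all be equal).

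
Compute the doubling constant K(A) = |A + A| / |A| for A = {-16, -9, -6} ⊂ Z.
K = |A + A| / |A| = 6/3 = 2

Enumerate A + A = {a + b : a, b ∈ A}. With |A| = 3, there are |A|^2 = 9 ordered sum pairs; collecting distinct values, A + A = {-32, -25, -22, -18, -15, -12}, so |A + A| = 6. Thus K = 6/3 = 2. For comparison, the minimum possible |A + A| over all 3-element sets is 2·3 − 1 = 5 (so min K = 5/3), attained only by arithmetic progressions.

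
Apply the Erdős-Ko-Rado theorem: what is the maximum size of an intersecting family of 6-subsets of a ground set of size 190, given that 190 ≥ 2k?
max |F| = C(189, 5) = 1905305787

Erdős-Ko-Rado (1961): when n ≥ 2k, max |F| = C(n−1, k−1). The bound is attained by the star {A : i ∈ A} for any fixed i ∈ [n]. Here C(190−1, 6−1) = C(189, 5) = 1905305787.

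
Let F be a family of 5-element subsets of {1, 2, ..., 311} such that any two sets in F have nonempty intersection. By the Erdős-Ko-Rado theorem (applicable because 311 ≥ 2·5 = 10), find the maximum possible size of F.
max |F| = C(310, 4) = 377396635

The Erdős-Ko-Rado theorem states: for n ≥ 2k, an intersecting family of k-subsets of an n-element set has size at most C(n − 1, k − 1), with equality for 'star' families {A ⊆ [n] : |A| = k, i ∈ A} (fix an element i). For n = 311, k = 5: C(310, 4) = 377396635.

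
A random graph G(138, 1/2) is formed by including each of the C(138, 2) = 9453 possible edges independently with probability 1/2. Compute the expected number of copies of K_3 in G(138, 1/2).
E[# K_3] = C(138, 3) · (1/2)^C(3, 2) = 428536 / 2^3 = 53567

For each 3-subset S of vertices (there are C(138, 3) = 428536 such S), let X_S = 1 if S induces a K_3 (all C(3, 2) = 3 edges present). Then P(X_S = 1) = (1/2)^3 = 1/8. By linearity of expectation, E[# K_3] = C(138, 3) · (1/2)^3 = 428536 / 8 = 53567.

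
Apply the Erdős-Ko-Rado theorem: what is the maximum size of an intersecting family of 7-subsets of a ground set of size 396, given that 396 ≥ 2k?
max |F| = C(395, 6) = 5077860934510

The Erdős-Ko-Rado theorem states: for n ≥ 2k, an intersecting family of k-subsets of an n-element set has size at most C(n − 1, k − 1), with equality for 'star' families {A ⊆ [n] : |A| = k, i ∈ A} (fix an element i). For n = 396, k = 7: C(395, 6) = 5077860934510.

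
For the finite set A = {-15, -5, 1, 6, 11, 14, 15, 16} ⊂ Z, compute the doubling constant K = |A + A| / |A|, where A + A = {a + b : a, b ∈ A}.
K = |A + A| / |A| = 30/8 = 15/4

Enumerate A + A = {a + b : a, b ∈ A}. With |A| = 8, there are |A|^2 = 64 ordered sum pairs; collecting distinct values, A + A = {-30, -20, -14, -10, -9, -4, -1, 0, 1, 2, 6, 7, 9, 10, 11, 12, 15, 16, 17, 20, 21, 22, 25, 26, 27, 28, 29, 30, 31, 32}, so |A + A| = 30. Thus K = 30/8 = 15/4. For comparison, the minimum possible |A + A| over all 8-element sets is 2·8 − 1 = 15 (so min K = 15/8), attained only by arithmetic progressions.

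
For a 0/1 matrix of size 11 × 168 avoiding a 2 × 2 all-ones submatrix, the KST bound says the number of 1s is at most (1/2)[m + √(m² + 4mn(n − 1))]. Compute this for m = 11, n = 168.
z(11, 168; 2, 2) ≤ (1/2)[11 + √(11² + 4·11·168·167)] = (1/2)[11 + √1234585] = 561.0594

Kővári–Sós–Turán: let r_1, ..., r_11 be the row sums and z = Σ r_i the total number of 1s. Each pair of columns can share at most one row with both entries 1 (else a 2×2 all-ones block appears), so Σ_i C(r_i, 2) ≤ C(168, 2) = 14028. By convexity Σ_i C(r_i, 2) ≥ 11·C(z/11, 2) = z(z − 11)/(2·11), giving z² − 11z − 11·168·167 ≤ 0 and hence z ≤ (1/2)[11 + √(121 + 4·308616)] = (1/2)[11 + √1234585] ≈ (1/2)(11 + 1111.1188) = 561.0594.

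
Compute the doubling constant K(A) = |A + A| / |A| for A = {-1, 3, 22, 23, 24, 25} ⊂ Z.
K = |A + A| / |A| = 18/6 = 3

Enumerate A + A = {a + b : a, b ∈ A}. With |A| = 6, there are |A|^2 = 36 ordered sum pairs; collecting distinct values, A + A = {-2, 2, 6, 21, 22, 23, 24, 25, 26, 27, 28, 44, 45, 46, 47, 48, 49, 50}, so |A + A| = 18. Thus K = 18/6 = 3. For comparison, the minimum possible |A + A| over all 6-element sets is 2·6 − 1 = 11 (so min K = 11/6), attained only by arithmetic progressions.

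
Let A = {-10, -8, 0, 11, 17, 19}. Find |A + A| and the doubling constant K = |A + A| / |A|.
K = |A + A| / |A| = 19/6

Enumerate A + A = {a + b : a, b ∈ A}. With |A| = 6, there are |A|^2 = 36 ordered sum pairs; collecting distinct values, A + A = {-20, -18, -16, -10, -8, 0, 1, 3, 7, 9, 11, 17, 19, 22, 28, 30, 34, 36, 38}, so |A + A| = 19. Thus K = 19/6. For comparison, the minimum possible |A + A| over all 6-element sets is 2·6 − 1 = 11 (so min K = 11/6), attained only by arithmetic progressions.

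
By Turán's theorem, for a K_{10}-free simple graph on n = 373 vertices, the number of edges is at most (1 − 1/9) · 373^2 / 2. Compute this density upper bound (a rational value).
Turán density bound = (8/9) · 373^2/2 = 556516/9 ≈ 61835.1111

Turán's theorem: ex(n, K_{r+1}) is achieved by the complete r-partite Turán graph T(n, r) with parts as balanced as possible, and is at most (1 − 1/r) · n^2/2. For r = 9, n = 373: the density bound is (8/9) · 139129/2 = 556516/9 ≈ 61835.1111. The integer-valued extremum is e(T(373, 9)) = 61834, which is strictly less than the density bound 556516/9 since 9 ∤ 373 (the parts of T(373, 9) cannot all be equal).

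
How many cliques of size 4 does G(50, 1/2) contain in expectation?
E[# K_4] = C(50, 4) · (1/2)^C(4, 2) = 230300 / 2^6 = 57575/16 = 3598.4375

For each 4-subset S of vertices (there are C(50, 4) = 230300 such S), let X_S = 1 if S induces a K_4 (all C(4, 2) = 6 edges present). Then P(X_S = 1) = (1/2)^6 = 1/64. By linearity of expectation, E[# K_4] = C(50, 4) · (1/2)^6 = 230300 / 64 = 57575/16 = 3598.4375.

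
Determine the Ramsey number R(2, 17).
R(2, 17) = 17

R(2, k) = k for all k ≥ 2: in a 2-colouring of K_k, either some edge is red (a red K_2) or all edges are blue (a blue K_k). And K_{16} coloured all-blue has no blue K_17, so R(2, 17) > 16. Hence R(2, 17) = 17.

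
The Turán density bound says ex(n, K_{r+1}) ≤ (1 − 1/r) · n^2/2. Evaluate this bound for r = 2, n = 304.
Turán density bound = (1/2) · 304^2/2 = 23104

Turán's theorem: ex(n, K_{r+1}) is achieved by the complete r-partite Turán graph T(n, r) with parts as balanced as possible, and is at most (1 − 1/r) · n^2/2. For r = 2, n = 304: the density bound is (1/2) · 92416/2 = 23104. Since 2 ∣ 304, the Turán graph T(304, 2) has parts of equal size 152, and its edge count e(T(304, 2)) = 23104 attains the density bound exactly.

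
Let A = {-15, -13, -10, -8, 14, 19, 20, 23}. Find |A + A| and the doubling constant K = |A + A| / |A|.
K = |A + A| / |A| = 32/8 = 4

Enumerate A + A = {a + b : a, b ∈ A}. With |A| = 8, there are |A|^2 = 64 ordered sum pairs; collecting distinct values, A + A = {-30, -28, -26, -25, -23, -21, -20, -18, -16, -1, 1, 4, 5, 6, 7, 8, 9, 10, 11, 12, 13, 15, 28, 33, 34, 37, 38, 39, 40, 42, 43, 46}, so |A + A| = 32. Thus K = 32/8 = 4. For comparison, the minimum possible |A + A| over all 8-element sets is 2·8 − 1 = 15 (so min K = 15/8), attained only by arithmetic progressions.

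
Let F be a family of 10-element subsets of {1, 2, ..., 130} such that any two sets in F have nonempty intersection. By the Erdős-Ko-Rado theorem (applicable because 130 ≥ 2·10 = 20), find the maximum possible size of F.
max |F| = C(129, 9) = 20492404684400

The Erdős-Ko-Rado theorem states: for n ≥ 2k, an intersecting family of k-subsets of an n-element set has size at most C(n − 1, k − 1), with equality for 'star' families {A ⊆ [n] : |A| = k, i ∈ A} (fix an element i). For n = 130, k = 10: C(129, 9) = 20492404684400.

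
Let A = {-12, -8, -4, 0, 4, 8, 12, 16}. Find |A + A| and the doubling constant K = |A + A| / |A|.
K = |A + A| / |A| = 15/8

Enumerate A + A = {a + b : a, b ∈ A}. With |A| = 8, there are |A|^2 = 64 ordered sum pairs; collecting distinct values, A + A = {-24, -20, -16, -12, -8, -4, 0, 4, 8, 12, 16, 20, 24, 28, 32}, so |A + A| = 15. Thus K = 15/8. Here |A + A| = 2|A| − 1 = 15, the minimum possible — so K = 15/8 is minimal, which holds iff A is an arithmetic progression.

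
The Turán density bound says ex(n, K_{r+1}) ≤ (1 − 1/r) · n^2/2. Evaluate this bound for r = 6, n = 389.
Turán density bound = (5/6) · 389^2/2 = 756605/12 ≈ 63050.4167

Turán's theorem: ex(n, K_{r+1}) is achieved by the complete r-partite Turán graph T(n, r) with parts as balanced as possible, and is at most (1 − 1/r) · n^2/2. For r = 6, n = 389: the density bound is (5/6) · 151321/2 = 756605/12 ≈ 63050.4167. The integer-valued extremum is e(T(389, 6)) = 63050, which is strictly less than the density bound 756605/12 since 6 ∤ 389 (the parts of T(389, 6) cannot all be equal).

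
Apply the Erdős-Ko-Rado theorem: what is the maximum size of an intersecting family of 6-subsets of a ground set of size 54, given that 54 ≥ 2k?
max |F| = C(53, 5) = 2869685

The Erdős-Ko-Rado theorem states: for n ≥ 2k, an intersecting family of k-subsets of an n-element set has size at most C(n − 1, k − 1), with equality for 'star' families {A ⊆ [n] : |A| = k, i ∈ A} (fix an element i). For n = 54, k = 6: C(53, 5) = 2869685.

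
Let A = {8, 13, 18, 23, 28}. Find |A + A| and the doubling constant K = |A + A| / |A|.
K = |A + A| / |A| = 9/5

Enumerate A + A = {a + b : a, b ∈ A}. With |A| = 5, there are |A|^2 = 25 ordered sum pairs; collecting distinct values, A + A = {16, 21, 26, 31, 36, 41, 46, 51, 56}, so |A + A| = 9. Thus K = 9/5. Here |A + A| = 2|A| − 1 = 9, the minimum possible — so K = 9/5 is minimal, which holds iff A is an arithmetic progression.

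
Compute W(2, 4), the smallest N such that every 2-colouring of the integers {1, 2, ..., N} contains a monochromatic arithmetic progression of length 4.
W(2, 4) = 35

This is a classical value, W(2, 4) = 35, established by combining an explicit 2-colouring of {1, ..., 34} with no monochromatic 4-AP (giving the lower bound W(2, 4) > 34) and a finite case analysis / exhaustive computer search showing every 2-colouring of {1, ..., 35} has such an AP.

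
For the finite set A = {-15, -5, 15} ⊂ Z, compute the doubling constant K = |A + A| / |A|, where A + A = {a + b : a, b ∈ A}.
K = |A + A| / |A| = 6/3 = 2

Enumerate A + A = {a + b : a, b ∈ A}. With |A| = 3, there are |A|^2 = 9 ordered sum pairs; collecting distinct values, A + A = {-30, -20, -10, 0, 10, 30}, so |A + A| = 6. Thus K = 6/3 = 2. For comparison, the minimum possible |A + A| over all 3-element sets is 2·3 − 1 = 5 (so min K = 5/3), attained only by arithmetic progressions.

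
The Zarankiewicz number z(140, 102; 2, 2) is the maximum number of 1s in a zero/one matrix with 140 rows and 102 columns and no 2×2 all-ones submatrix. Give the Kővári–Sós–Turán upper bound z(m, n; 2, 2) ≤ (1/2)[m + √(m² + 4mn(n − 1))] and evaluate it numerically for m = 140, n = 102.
z(140, 102; 2, 2) ≤ (1/2)[140 + √(140² + 4·140·102·101)] = (1/2)[140 + √5788720] = 1272.9879

Kővári–Sós–Turán: let r_1, ..., r_140 be the row sums and z = Σ r_i the total number of 1s. Each pair of columns can share at most one row with both entries 1 (else a 2×2 all-ones block appears), so Σ_i C(r_i, 2) ≤ C(102, 2) = 5151. By convexity Σ_i C(r_i, 2) ≥ 140·C(z/140, 2) = z(z − 140)/(2·140), giving z² − 140z − 140·102·101 ≤ 0 and hence z ≤ (1/2)[140 + √(19600 + 4·1442280)] = (1/2)[140 + √5788720] ≈ (1/2)(140 + 2405.9759) = 1272.9879.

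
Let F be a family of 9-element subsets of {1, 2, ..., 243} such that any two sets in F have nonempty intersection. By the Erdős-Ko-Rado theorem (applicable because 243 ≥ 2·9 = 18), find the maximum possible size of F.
max |F| = C(242, 8) = 259553085535810

The Erdős-Ko-Rado theorem states: for n ≥ 2k, an intersecting family of k-subsets of an n-element set has size at most C(n − 1, k − 1), with equality for 'star' families {A ⊆ [n] : |A| = k, i ∈ A} (fix an element i). For n = 243, k = 9: C(242, 8) = 259553085535810.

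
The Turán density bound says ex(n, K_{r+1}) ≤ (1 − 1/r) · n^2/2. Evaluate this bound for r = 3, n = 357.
Turán density bound = (2/3) · 357^2/2 = 42483

Turán's theorem: ex(n, K_{r+1}) is achieved by the complete r-partite Turán graph T(n, r) with parts as balanced as possible, and is at most (1 − 1/r) · n^2/2. For r = 3, n = 357: the density bound is (2/3) · 127449/2 = 42483. Since 3 ∣ 357, the Turán graph T(357, 3) has parts of equal size 119, and its edge count e(T(357, 3)) = 42483 attains the density bound exactly.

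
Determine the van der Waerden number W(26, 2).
W(26, 2) = 26 + 1 = 27

A 2-term AP is any pair of integers, so a monochromatic 2-AP exists iff some colour is used at least twice. With 26 colours, the colouring i ↦ i on {1, ..., 26} uses each colour once, avoiding any monochromatic pair, so W(26, 2) > 26. For {1, ..., 27}, pigeonhole forces two integers of the same colour, which form a monochromatic 2-AP. Hence W(26, 2) = 27.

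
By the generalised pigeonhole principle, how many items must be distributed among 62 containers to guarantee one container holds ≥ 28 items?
n = (28 − 1)·62 + 1 = 1675

By the generalised pigeonhole principle, to guarantee some box contains ≥ r objects we need more than (r − 1) · k objects total. Threshold: n = (r − 1) · k + 1. With r = 28 and k = 62: n = 27 · 62 + 1 = 1674 + 1 = 1675. For n = 1674 = 27 · 62, we can put exactly 27 objects in every box, avoiding 28 in any single one — so 1675 is tight.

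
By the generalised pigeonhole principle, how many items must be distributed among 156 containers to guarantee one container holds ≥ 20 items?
n = (20 − 1)·156 + 1 = 2965

By the generalised pigeonhole principle, to guarantee some box contains ≥ r objects we need more than (r − 1) · k objects total. Threshold: n = (r − 1) · k + 1. With r = 20 and k = 156: n = 19 · 156 + 1 = 2964 + 1 = 2965. For n = 2964 = 19 · 156, we can put exactly 19 objects in every box, avoiding 20 in any single one — so 2965 is tight.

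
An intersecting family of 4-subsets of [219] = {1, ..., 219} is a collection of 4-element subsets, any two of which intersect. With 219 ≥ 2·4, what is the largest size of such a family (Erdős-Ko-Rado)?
max |F| = C(218, 3) = 1703016

The Erdős-Ko-Rado theorem states: for n ≥ 2k, an intersecting family of k-subsets of an n-element set has size at most C(n − 1, k − 1), with equality for 'star' families {A ⊆ [n] : |A| = k, i ∈ A} (fix an element i). For n = 219, k = 4: C(218, 3) = 1703016.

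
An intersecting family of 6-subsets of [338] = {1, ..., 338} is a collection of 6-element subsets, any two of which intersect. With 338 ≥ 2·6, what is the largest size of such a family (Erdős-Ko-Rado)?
max |F| = C(337, 5) = 35157941532

The Erdős-Ko-Rado theorem states: for n ≥ 2k, an intersecting family of k-subsets of an n-element set has size at most C(n − 1, k − 1), with equality for 'star' families {A ⊆ [n] : |A| = k, i ∈ A} (fix an element i). For n = 338, k = 6: C(337, 5) = 35157941532.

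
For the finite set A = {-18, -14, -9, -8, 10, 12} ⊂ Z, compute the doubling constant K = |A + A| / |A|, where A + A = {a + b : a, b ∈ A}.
K = |A + A| / |A| = 21/6 = 7/2

Enumerate A + A = {a + b : a, b ∈ A}. With |A| = 6, there are |A|^2 = 36 ordered sum pairs; collecting distinct values, A + A = {-36, -32, -28, -27, -26, -23, -22, -18, -17, -16, -8, -6, -4, -2, 1, 2, 3, 4, 20, 22, 24}, so |A + A| = 21. Thus K = 21/6 = 7/2. For comparison, the minimum possible |A + A| over all 6-element sets is 2·6 − 1 = 11 (so min K = 11/6), attained only by arithmetic progressions.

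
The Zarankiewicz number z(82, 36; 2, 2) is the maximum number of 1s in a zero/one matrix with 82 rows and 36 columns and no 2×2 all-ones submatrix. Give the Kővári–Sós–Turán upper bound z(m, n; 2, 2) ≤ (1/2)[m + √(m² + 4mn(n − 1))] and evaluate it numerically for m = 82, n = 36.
z(82, 36; 2, 2) ≤ (1/2)[82 + √(82² + 4·82·36·35)] = (1/2)[82 + √420004] = 365.0386

Kővári–Sós–Turán: let r_1, ..., r_82 be the row sums and z = Σ r_i the total number of 1s. Each pair of columns can share at most one row with both entries 1 (else a 2×2 all-ones block appears), so Σ_i C(r_i, 2) ≤ C(36, 2) = 630. By convexity Σ_i C(r_i, 2) ≥ 82·C(z/82, 2) = z(z − 82)/(2·82), giving z² − 82z − 82·36·35 ≤ 0 and hence z ≤ (1/2)[82 + √(6724 + 4·103320)] = (1/2)[82 + √420004] ≈ (1/2)(82 + 648.0772) = 365.0386.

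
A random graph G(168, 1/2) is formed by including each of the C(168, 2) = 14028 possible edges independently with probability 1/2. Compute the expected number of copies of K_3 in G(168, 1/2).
E[# K_3] = C(168, 3) · (1/2)^C(3, 2) = 776216 / 2^3 = 97027

For each 3-subset S of vertices (there are C(168, 3) = 776216 such S), let X_S = 1 if S induces a K_3 (all C(3, 2) = 3 edges present). Then P(X_S = 1) = (1/2)^3 = 1/8. By linearity of expectation, E[# K_3] = C(168, 3) · (1/2)^3 = 776216 / 8 = 97027.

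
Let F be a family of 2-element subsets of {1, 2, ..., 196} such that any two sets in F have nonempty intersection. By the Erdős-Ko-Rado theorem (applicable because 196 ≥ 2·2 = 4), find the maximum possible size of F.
max |F| = C(195, 1) = 195

Erdős-Ko-Rado (1961): when n ≥ 2k, max |F| = C(n−1, k−1). The bound is attained by the star {A : i ∈ A} for any fixed i ∈ [n]. Here C(196−1, 2−1) = C(195, 1) = 195.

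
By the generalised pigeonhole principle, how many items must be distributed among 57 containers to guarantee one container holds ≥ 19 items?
n = (19 − 1)·57 + 1 = 1027

By the generalised pigeonhole principle, to guarantee some box contains ≥ r objects we need more than (r − 1) · k objects total. Threshold: n = (r − 1) · k + 1. With r = 19 and k = 57: n = 18 · 57 + 1 = 1026 + 1 = 1027. For n = 1026 = 18 · 57, we can put exactly 18 objects in every box, avoiding 19 in any single one — so 1027 is tight.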